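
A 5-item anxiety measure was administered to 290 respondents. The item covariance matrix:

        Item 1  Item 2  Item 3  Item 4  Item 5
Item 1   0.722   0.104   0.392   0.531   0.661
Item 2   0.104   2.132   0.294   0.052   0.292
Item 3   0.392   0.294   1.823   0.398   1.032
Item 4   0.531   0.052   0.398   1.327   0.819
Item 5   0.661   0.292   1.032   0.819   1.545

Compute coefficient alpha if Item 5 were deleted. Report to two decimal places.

α = 0.49

Remaining items: Item 1, Item 2, Item 3, Item 4 (k = 4).
Σσ²ᵢ = 0.722 + 2.132 + 1.823 + 1.327 = 6.004
σ²_T = 6.004 + 2 × 1.771 = 9.546
α (item deleted) = (4/3)·(1 − 6.004/9.546) = 0.49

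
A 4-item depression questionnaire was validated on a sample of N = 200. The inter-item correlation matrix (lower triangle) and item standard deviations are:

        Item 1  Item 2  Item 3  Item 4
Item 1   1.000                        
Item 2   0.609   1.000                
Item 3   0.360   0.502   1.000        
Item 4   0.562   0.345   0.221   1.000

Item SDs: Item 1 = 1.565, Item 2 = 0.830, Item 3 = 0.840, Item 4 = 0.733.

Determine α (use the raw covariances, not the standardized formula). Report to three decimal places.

α = 0.724

Σσ²ᵢ = 1.565² + 0.830² + 0.840² + 0.733² = 4.3810
Covariances σ_ij = r_ij · s_i · s_j:
  σ(Item 1,Item 2) = 0.609 × 1.565 × 0.830 = 0.7911
  σ(Item 1,Item 3) = 0.360 × 1.565 × 0.840 = 0.4733
  σ(Item 1,Item 4) = 0.562 × 1.565 × 0.733 = 0.6447
  σ(Item 2,Item 3) = 0.502 × 0.830 × 0.840 = 0.3500
  σ(Item 2,Item 4) = 0.345 × 0.830 × 0.733 = 0.2099
  σ(Item 3,Item 4) = 0.221 × 0.840 × 0.733 = 0.1361
σ²_T = Σσ²ᵢ + 2·Σσ_ij = 4.3810 + 2 × 2.6051 = 9.5912
α = (4/3)·(1 − 4.3810/9.5912) = 0.724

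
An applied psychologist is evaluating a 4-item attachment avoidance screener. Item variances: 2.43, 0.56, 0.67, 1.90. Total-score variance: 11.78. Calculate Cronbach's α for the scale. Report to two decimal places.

ΣVar(i) = 2.43 + 0.56 + 0.67 + 1.90 = 5.56
α = (k/(k−1))·(1 − ΣVar(i)/σ²_T) = (4/3)·(1 − 5.56/11.78) = 0.70

α = 0.70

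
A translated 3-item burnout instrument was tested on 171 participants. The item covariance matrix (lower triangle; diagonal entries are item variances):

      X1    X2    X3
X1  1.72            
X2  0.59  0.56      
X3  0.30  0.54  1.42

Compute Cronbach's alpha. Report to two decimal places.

Σσᵢ² = 1.72 + 0.56 + 1.42 = 3.70
Sum of off-diagonal covariances = 1.43
σ²_T = 3.70 + 2 × 1.43 = 6.56
α = (k/(k−1))·(1 − Σσᵢ²/σ²_T) = (3/2)·(1 − 3.70/6.56) = 0.65

Cronbach's alpha = 0.65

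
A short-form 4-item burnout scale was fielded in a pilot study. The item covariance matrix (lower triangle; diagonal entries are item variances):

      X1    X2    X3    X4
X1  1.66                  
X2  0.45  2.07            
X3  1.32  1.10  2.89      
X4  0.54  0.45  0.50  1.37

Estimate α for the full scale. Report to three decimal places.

α = 0.696

sum of item variances = 1.66 + 2.07 + 2.89 + 1.37 = 7.99
Sum of the distinct covariances = 4.36
Var(T) = 7.99 + 2 × 4.36 = 16.71
α = (k/(k−1))·(1 − sum of item variances/Var(T)) = (4/3)·(1 − 7.99/16.71) = 0.696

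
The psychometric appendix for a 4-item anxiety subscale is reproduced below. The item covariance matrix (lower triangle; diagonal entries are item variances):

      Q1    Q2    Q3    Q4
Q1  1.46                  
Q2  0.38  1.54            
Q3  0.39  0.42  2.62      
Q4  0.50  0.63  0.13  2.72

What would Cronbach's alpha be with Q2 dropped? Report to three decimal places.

Remaining items: Q1, Q3, Q4 (k = 3).
ΣVar(i) = 1.46 + 2.62 + 2.72 = 6.80
Var(T) = 6.80 + 2 × 1.02 = 8.84
α (item deleted) = (3/2)·(1 − 6.80/8.84) = 0.346

α = 0.346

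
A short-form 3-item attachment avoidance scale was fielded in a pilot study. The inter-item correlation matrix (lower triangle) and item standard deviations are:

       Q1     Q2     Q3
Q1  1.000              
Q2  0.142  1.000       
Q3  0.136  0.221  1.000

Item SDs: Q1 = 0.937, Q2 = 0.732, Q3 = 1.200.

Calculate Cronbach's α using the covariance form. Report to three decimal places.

α = 0.356

Σσ²ᵢ = 0.937² + 0.732² + 1.200² = 2.8538
Covariances σ_ij = r_ij · s_i · s_j:
  σ(Q1,Q2) = 0.142 × 0.937 × 0.732 = 0.0974
  σ(Q1,Q3) = 0.136 × 0.937 × 1.200 = 0.1529
  σ(Q2,Q3) = 0.221 × 0.732 × 1.200 = 0.1941
σ²_T = Σσ²ᵢ + 2·Σσ_ij = 2.8538 + 2 × 0.4444 = 3.7426
α = (3/2)·(1 − 2.8538/3.7426) = 0.356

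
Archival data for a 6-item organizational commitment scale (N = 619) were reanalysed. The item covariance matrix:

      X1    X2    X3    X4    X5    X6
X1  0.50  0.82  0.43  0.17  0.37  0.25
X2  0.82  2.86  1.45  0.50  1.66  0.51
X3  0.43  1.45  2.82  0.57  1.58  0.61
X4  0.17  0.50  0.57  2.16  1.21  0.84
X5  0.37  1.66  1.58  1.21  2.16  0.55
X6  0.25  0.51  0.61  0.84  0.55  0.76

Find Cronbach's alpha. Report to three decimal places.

Cronbach's alpha = 0.806

Σσ²ᵢ = 0.50 + 2.86 + 2.82 + 2.16 + 2.16 + 0.76 = 11.26
Σ_{i<j} σ_ij = 11.52
σ²_total = 11.26 + 2 × 11.52 = 34.30
α = (k/(k−1))·(1 − Σσ²ᵢ/σ²_total) = (6/5)·(1 − 11.26/34.30) = 0.806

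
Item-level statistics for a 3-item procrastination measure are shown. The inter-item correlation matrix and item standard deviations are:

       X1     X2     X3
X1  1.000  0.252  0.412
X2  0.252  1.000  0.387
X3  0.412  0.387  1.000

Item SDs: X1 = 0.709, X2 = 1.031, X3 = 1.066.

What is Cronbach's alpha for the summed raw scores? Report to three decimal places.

α = 0.608

Σσ²ᵢ = 0.709² + 1.031² + 1.066² = 2.7020
Covariances σ_ij = r_ij · s_i · s_j:
  σ(X1,X2) = 0.252 × 0.709 × 1.031 = 0.1842
  σ(X1,X3) = 0.412 × 0.709 × 1.066 = 0.3114
  σ(X2,X3) = 0.387 × 1.031 × 1.066 = 0.4253
σ²_T = Σσ²ᵢ + 2·Σσ_ij = 2.7020 + 2 × 0.9209 = 4.5438
α = (3/2)·(1 − 2.7020/4.5438) = 0.608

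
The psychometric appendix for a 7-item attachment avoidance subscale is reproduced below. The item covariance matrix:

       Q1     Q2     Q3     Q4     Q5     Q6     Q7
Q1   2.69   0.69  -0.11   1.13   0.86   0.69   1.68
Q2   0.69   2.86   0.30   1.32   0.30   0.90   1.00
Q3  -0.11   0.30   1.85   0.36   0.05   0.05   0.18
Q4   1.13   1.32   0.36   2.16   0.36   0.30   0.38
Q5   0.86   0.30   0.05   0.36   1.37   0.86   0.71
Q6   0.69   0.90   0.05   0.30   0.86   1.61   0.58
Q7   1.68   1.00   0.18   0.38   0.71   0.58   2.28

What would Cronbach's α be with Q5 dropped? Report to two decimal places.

Remaining items: Q1, Q2, Q3, Q4, Q6, Q7 (k = 6).
ΣVar(i) = 2.69 + 2.86 + 1.85 + 2.16 + 1.61 + 2.28 = 13.45
σ²_total = 13.45 + 2 × 9.45 = 32.35
α (item deleted) = (6/5)·(1 − 13.45/32.35) = 0.70

α = 0.70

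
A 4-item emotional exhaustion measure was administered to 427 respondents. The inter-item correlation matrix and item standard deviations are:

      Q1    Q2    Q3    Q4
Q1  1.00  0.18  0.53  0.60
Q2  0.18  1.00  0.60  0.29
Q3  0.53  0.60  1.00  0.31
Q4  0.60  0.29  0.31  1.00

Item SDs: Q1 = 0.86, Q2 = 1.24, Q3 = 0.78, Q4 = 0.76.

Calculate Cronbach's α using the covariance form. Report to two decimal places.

α = 0.71

Σσ²ᵢ = 0.86² + 1.24² + 0.78² + 0.76² = 3.4632
Covariances σ_ij = r_ij · s_i · s_j:
  σ(Q1,Q2) = 0.18 × 0.86 × 1.24 = 0.1920
  σ(Q1,Q3) = 0.53 × 0.86 × 0.78 = 0.3555
  σ(Q1,Q4) = 0.60 × 0.86 × 0.76 = 0.3922
  σ(Q2,Q3) = 0.60 × 1.24 × 0.78 = 0.5803
  σ(Q2,Q4) = 0.29 × 1.24 × 0.76 = 0.2733
  σ(Q3,Q4) = 0.31 × 0.78 × 0.76 = 0.1838
σ²_T = Σσ²ᵢ + 2·Σσ_ij = 3.4632 + 2 × 1.9771 = 7.4174
α = (4/3)·(1 − 3.4632/7.4174) = 0.71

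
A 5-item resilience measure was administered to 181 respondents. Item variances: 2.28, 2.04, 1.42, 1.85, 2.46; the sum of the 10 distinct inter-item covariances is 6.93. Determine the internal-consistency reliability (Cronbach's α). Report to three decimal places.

Σσᵢ² = 2.28 + 2.04 + 1.42 + 1.85 + 2.46 = 10.05
Sum of distinct covariances = 6.93
σ²_total = Σσᵢ² + 2·Σcov = 10.05 + 2 × 6.93 = 23.91
α = (5/4)·(1 − 10.05/23.91) = 0.725

Cronbach's α = 0.725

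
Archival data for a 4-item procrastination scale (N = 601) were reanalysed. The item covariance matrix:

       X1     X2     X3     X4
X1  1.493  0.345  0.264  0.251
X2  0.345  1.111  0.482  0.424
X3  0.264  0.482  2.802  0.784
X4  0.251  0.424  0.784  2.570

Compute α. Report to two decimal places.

α = 0.52

sum of item variances = 1.493 + 1.111 + 2.802 + 2.570 = 7.976
Sum of the distinct covariances = 2.550
σ²_T = 7.976 + 2 × 2.550 = 13.076
α = (k/(k−1))·(1 − sum of item variances/σ²_T) = (4/3)·(1 − 7.976/13.076) = 0.52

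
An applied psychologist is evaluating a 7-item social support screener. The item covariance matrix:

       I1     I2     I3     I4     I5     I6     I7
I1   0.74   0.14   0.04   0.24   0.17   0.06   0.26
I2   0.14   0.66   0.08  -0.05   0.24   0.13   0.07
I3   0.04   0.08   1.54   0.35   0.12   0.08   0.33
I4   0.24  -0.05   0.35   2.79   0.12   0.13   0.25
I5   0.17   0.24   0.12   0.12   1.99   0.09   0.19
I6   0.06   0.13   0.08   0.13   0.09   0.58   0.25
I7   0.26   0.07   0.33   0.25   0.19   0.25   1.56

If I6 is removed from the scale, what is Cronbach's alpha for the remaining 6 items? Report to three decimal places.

Remaining items: I1, I2, I3, I4, I5, I7 (k = 6).
Σσ²ᵢ = 0.74 + 0.66 + 1.54 + 2.79 + 1.99 + 1.56 = 9.28
σ²_T = 9.28 + 2 × 2.55 = 14.38
α (item deleted) = (6/5)·(1 − 9.28/14.38) = 0.426

Cronbach's alpha = 0.426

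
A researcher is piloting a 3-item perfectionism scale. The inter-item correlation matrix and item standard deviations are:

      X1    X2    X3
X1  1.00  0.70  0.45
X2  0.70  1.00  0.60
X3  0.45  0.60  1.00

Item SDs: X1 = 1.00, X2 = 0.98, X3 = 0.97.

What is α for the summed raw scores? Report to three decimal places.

Σσ²ᵢ = 1.00² + 0.98² + 0.97² = 2.9013
Covariances σ_ij = r_ij · s_i · s_j:
  σ(X1,X2) = 0.70 × 1.00 × 0.98 = 0.6860
  σ(X1,X3) = 0.45 × 1.00 × 0.97 = 0.4365
  σ(X2,X3) = 0.60 × 0.98 × 0.97 = 0.5704
σ²_T = Σσ²ᵢ + 2·Σσ_ij = 2.9013 + 2 × 1.6929 = 6.2871
α = (3/2)·(1 − 2.9013/6.2871) = 0.808

α = 0.808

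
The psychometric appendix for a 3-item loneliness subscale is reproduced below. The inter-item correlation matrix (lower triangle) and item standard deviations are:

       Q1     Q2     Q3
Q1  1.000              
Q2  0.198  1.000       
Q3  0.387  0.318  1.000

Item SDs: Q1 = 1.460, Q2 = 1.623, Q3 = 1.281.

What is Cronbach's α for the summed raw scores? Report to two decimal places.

α = 0.55

Σσ²ᵢ = 1.460² + 1.623² + 1.281² = 6.4067
Covariances σ_ij = r_ij · s_i · s_j:
  σ(Q1,Q2) = 0.198 × 1.460 × 1.623 = 0.4692
  σ(Q1,Q3) = 0.387 × 1.460 × 1.281 = 0.7238
  σ(Q2,Q3) = 0.318 × 1.623 × 1.281 = 0.6611
σ²_T = Σσ²ᵢ + 2·Σσ_ij = 6.4067 + 2 × 1.8541 = 10.1149
α = (3/2)·(1 − 6.4067/10.1149) = 0.55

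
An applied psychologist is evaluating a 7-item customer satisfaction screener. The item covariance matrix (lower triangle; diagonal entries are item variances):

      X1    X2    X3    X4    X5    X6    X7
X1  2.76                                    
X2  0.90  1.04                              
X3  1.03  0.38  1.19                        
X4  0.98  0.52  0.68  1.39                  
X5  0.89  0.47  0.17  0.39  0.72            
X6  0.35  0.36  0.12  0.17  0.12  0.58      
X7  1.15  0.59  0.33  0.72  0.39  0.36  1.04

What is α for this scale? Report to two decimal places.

α = 0.84

sum of item variances = 2.76 + 1.04 + 1.19 + 1.39 + 0.72 + 0.58 + 1.04 = 8.72
Σ_{i<j} σ_ij = 11.07
Var(T) = 8.72 + 2 × 11.07 = 30.86
α = (k/(k−1))·(1 − sum of item variances/Var(T)) = (7/6)·(1 − 8.72/30.86) = 0.84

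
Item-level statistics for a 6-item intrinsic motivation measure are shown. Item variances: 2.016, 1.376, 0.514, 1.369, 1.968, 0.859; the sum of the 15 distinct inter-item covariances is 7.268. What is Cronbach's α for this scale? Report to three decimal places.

Σσ²ᵢ = 2.016 + 1.376 + 0.514 + 1.369 + 1.968 + 0.859 = 8.102
Sum of distinct covariances = 7.268
σ²_total = Σσ²ᵢ + 2·Σcov = 8.102 + 2 × 7.268 = 22.638
α = (6/5)·(1 − 8.102/22.638) = 0.771

Cronbach's α = 0.771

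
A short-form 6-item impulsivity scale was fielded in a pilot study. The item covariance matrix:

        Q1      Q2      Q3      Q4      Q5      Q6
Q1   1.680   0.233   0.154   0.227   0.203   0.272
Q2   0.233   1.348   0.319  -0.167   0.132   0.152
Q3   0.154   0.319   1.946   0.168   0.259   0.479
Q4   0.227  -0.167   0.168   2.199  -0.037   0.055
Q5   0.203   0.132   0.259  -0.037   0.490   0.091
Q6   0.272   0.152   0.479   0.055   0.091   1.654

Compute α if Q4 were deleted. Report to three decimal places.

Remaining items: Q1, Q2, Q3, Q5, Q6 (k = 5).
Σσ²ᵢ = 1.680 + 1.348 + 1.946 + 0.490 + 1.654 = 7.118
σ²_T = 7.118 + 2 × 2.294 = 11.706
α (item deleted) = (5/4)·(1 − 7.118/11.706) = 0.490

α = 0.490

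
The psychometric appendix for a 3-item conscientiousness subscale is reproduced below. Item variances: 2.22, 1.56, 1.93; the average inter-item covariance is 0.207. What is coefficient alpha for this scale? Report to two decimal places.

Σσᵢ² = 2.22 + 1.56 + 1.93 = 5.71
Sum of the 3 distinct covariances = 3 × 0.207 = 0.621
Var(T) = Σσᵢ² + 2·Σcov = 5.71 + 2 × 0.621 = 6.952
α = (3/2)·(1 − 5.71/6.952) = 0.27

coefficient alpha = 0.27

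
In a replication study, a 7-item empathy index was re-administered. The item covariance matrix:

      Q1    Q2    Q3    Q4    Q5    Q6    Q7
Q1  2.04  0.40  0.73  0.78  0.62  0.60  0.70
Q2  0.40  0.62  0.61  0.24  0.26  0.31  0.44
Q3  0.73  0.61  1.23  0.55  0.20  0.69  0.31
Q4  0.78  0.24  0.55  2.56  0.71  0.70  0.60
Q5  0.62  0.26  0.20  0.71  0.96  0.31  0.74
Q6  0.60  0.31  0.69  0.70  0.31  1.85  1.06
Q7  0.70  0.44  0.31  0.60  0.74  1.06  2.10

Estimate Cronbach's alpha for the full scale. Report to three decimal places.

Σσ²ᵢ = 2.04 + 0.62 + 1.23 + 2.56 + 0.96 + 1.85 + 2.10 = 11.36
Σ_{i<j} σ_ij = 11.56
Var(T) = 11.36 + 2 × 11.56 = 34.48
α = (k/(k−1))·(1 − Σσ²ᵢ/Var(T)) = (7/6)·(1 − 11.36/34.48) = 0.782

Cronbach's alpha = 0.782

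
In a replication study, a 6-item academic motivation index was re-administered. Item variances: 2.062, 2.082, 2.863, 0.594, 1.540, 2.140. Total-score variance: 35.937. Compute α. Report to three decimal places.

α = 0.823

Σσᵢ² = 2.062 + 2.082 + 2.863 + 0.594 + 1.540 + 2.140 = 11.281
α = (k/(k−1))·(1 − Σσᵢ²/σ²_total) = (6/5)·(1 − 11.281/35.937) = 0.823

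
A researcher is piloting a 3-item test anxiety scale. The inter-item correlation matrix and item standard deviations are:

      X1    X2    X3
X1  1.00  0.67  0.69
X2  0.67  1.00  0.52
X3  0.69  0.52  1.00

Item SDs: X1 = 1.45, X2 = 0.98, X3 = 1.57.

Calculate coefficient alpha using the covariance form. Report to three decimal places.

coefficient alpha = 0.819

Σσ²ᵢ = 1.45² + 0.98² + 1.57² = 5.5278
Covariances σ_ij = r_ij · s_i · s_j:
  σ(X1,X2) = 0.67 × 1.45 × 0.98 = 0.9521
  σ(X1,X3) = 0.69 × 1.45 × 1.57 = 1.5708
  σ(X2,X3) = 0.52 × 0.98 × 1.57 = 0.8001
σ²_T = Σσ²ᵢ + 2·Σσ_ij = 5.5278 + 2 × 3.3230 = 12.1738
α = (3/2)·(1 − 5.5278/12.1738) = 0.819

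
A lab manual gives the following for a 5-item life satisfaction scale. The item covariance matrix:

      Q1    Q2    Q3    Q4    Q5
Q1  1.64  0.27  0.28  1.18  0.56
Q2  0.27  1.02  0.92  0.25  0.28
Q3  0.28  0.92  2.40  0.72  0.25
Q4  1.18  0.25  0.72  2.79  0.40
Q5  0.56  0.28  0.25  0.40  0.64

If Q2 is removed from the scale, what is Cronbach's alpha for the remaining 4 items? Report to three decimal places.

Cronbach's alpha = 0.634

Remaining items: Q1, Q3, Q4, Q5 (k = 4).
ΣVar(i) = 1.64 + 2.40 + 2.79 + 0.64 = 7.47
σ²_T = 7.47 + 2 × 3.39 = 14.25
α (item deleted) = (4/3)·(1 − 7.47/14.25) = 0.634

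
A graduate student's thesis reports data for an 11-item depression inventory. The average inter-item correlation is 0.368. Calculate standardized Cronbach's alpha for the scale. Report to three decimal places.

α = 0.865

Standardized α = k·r̄ / (1 + (k−1)·r̄) = 11 × 0.368 / (1 + 10 × 0.368)
  = 4.0480 / 4.6800 = 0.865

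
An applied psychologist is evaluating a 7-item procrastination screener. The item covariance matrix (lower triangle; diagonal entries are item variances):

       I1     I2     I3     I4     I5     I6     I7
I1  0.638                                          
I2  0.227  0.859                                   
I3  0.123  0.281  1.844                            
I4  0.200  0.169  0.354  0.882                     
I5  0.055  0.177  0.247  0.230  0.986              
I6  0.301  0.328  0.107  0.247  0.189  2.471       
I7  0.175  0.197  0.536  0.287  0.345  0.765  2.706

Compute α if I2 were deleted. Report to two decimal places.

Remaining items: I1, I3, I4, I5, I6, I7 (k = 6).
sum of item variances = 0.638 + 1.844 + 0.882 + 0.986 + 2.471 + 2.706 = 9.527
total variance = 9.527 + 2 × 4.161 = 17.849
α (item deleted) = (6/5)·(1 − 9.527/17.849) = 0.56

α = 0.56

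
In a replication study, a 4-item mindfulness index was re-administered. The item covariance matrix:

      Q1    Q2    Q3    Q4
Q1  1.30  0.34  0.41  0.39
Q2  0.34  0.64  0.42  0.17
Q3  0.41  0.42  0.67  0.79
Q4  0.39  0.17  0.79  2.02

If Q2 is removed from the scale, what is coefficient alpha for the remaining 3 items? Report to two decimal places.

Remaining items: Q1, Q3, Q4 (k = 3).
ΣVar(i) = 1.30 + 0.67 + 2.02 = 3.99
Var(T) = 3.99 + 2 × 1.59 = 7.17
α (item deleted) = (3/2)·(1 − 3.99/7.17) = 0.67

α = 0.67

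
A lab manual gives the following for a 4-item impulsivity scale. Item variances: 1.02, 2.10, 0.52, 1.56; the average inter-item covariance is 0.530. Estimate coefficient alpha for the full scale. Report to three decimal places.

α = 0.734

ΣVar(i) = 1.02 + 2.10 + 0.52 + 1.56 = 5.20
Sum of the 6 distinct covariances = 6 × 0.530 = 3.180
Var(T) = ΣVar(i) + 2·Σcov = 5.20 + 2 × 3.180 = 11.560
α = (4/3)·(1 − 5.20/11.560) = 0.734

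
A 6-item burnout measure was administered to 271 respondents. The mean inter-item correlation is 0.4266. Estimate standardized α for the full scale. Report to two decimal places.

α = 0.82

Standardized α = k·r̄ / (1 + (k−1)·r̄) = 6 × 0.4266 / (1 + 5 × 0.4266)
  = 2.5596 / 3.1330 = 0.82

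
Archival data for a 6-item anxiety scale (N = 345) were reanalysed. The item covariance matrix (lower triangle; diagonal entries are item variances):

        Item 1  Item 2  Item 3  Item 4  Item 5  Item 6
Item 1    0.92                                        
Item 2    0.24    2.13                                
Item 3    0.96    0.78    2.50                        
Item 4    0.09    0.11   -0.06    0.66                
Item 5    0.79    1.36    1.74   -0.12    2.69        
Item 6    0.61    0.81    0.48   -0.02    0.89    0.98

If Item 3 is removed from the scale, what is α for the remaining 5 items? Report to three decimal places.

α = 0.704

Remaining items: Item 1, Item 2, Item 4, Item 5, Item 6 (k = 5).
Σσᵢ² = 0.92 + 2.13 + 0.66 + 2.69 + 0.98 = 7.38
σ²_total = 7.38 + 2 × 4.76 = 16.90
α (item deleted) = (5/4)·(1 − 7.38/16.90) = 0.704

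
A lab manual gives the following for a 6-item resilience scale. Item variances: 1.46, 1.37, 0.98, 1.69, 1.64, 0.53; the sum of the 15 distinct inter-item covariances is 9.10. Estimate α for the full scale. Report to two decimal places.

α = 0.84

sum of item variances = 1.46 + 1.37 + 0.98 + 1.69 + 1.64 + 0.53 = 7.67
Sum of distinct covariances = 9.10
σ²_T = sum of item variances + 2·Σcov = 7.67 + 2 × 9.10 = 25.87
α = (6/5)·(1 − 7.67/25.87) = 0.84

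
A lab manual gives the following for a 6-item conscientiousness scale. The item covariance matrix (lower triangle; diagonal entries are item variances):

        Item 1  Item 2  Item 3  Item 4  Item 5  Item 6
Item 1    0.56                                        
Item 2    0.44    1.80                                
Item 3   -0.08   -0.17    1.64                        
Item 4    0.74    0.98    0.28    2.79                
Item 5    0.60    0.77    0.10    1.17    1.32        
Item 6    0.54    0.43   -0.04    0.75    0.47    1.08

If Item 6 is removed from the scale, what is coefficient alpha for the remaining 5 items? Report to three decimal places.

Remaining items: Item 1, Item 2, Item 3, Item 4, Item 5 (k = 5).
sum of item variances = 0.56 + 1.80 + 1.64 + 2.79 + 1.32 = 8.11
total variance = 8.11 + 2 × 4.83 = 17.77
α (item deleted) = (5/4)·(1 − 8.11/17.77) = 0.680

coefficient alpha = 0.680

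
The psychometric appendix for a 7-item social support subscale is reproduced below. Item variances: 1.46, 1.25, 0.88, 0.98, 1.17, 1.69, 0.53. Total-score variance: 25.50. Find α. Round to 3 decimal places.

α = 0.802

Σσᵢ² = 1.46 + 1.25 + 0.88 + 0.98 + 1.17 + 1.69 + 0.53 = 7.96
α = (k/(k−1))·(1 − Σσᵢ²/Var(T)) = (7/6)·(1 − 7.96/25.50) = 0.802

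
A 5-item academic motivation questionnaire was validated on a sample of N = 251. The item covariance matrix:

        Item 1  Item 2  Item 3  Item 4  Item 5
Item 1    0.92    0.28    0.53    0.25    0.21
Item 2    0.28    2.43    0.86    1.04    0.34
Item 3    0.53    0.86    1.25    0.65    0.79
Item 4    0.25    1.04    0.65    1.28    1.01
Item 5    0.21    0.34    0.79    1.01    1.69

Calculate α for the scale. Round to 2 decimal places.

α = 0.76

Σσ²ᵢ = 0.92 + 2.43 + 1.25 + 1.28 + 1.69 = 7.57
Σ_{i<j} σ_ij = 5.96
σ²_total = 7.57 + 2 × 5.96 = 19.49
α = (k/(k−1))·(1 − Σσ²ᵢ/σ²_total) = (5/4)·(1 − 7.57/19.49) = 0.76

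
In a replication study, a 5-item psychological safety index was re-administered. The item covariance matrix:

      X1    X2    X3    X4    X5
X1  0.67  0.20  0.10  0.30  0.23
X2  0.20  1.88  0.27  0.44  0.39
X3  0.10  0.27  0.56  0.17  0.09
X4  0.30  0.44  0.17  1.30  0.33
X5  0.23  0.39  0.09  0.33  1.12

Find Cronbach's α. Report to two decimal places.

Cronbach's α = 0.60

sum of item variances = 0.67 + 1.88 + 0.56 + 1.30 + 1.12 = 5.53
Σ_{i<j} σ_ij = 2.52
total variance = 5.53 + 2 × 2.52 = 10.57
α = (k/(k−1))·(1 − sum of item variances/total variance) = (5/4)·(1 − 5.53/10.57) = 0.60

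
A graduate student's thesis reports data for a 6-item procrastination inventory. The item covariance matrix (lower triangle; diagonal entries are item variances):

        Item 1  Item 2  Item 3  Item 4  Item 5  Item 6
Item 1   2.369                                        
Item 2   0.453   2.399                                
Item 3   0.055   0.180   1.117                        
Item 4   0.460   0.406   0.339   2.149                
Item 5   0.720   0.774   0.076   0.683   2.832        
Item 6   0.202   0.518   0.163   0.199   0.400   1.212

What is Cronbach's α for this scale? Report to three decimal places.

α = 0.579

ΣVar(i) = 2.369 + 2.399 + 1.117 + 2.149 + 2.832 + 1.212 = 12.078
Sum of the distinct covariances = 5.628
σ²_total = 12.078 + 2 × 5.628 = 23.334
α = (k/(k−1))·(1 − ΣVar(i)/σ²_total) = (6/5)·(1 − 12.078/23.334) = 0.579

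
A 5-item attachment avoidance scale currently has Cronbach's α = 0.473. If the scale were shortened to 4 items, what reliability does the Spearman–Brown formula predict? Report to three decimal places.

predicted reliability = 0.418

Length factor m = 4/5 = 0.8000
α' = m·α / (1 − (1−m)·α)
   = 4/5 × 0.473 / (1 − (1 − 4/5) × 0.473)
   = 0.3784 / 0.9054 = 0.418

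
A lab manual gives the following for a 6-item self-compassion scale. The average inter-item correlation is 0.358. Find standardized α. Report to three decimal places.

Standardized α = k·r̄ / (1 + (k−1)·r̄) = 6 × 0.358 / (1 + 5 × 0.358)
  = 2.1480 / 2.7900 = 0.770

standardized α = 0.770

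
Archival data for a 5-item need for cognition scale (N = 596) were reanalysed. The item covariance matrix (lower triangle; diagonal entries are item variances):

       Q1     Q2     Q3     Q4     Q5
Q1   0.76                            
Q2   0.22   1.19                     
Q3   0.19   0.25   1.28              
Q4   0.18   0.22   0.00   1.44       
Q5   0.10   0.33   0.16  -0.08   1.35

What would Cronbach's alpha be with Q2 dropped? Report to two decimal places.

α = 0.25

Remaining items: Q1, Q3, Q4, Q5 (k = 4).
Σσ²ᵢ = 0.76 + 1.28 + 1.44 + 1.35 = 4.83
σ²_T = 4.83 + 2 × 0.55 = 5.93
α (item deleted) = (4/3)·(1 − 4.83/5.93) = 0.25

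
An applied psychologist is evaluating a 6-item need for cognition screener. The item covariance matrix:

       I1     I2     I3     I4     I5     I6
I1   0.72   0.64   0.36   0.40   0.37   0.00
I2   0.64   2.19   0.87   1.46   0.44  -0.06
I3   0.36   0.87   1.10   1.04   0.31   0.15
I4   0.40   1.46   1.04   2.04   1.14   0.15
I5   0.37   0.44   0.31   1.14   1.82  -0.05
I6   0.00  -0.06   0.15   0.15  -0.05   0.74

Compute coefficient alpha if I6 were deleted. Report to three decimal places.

Remaining items: I1, I2, I3, I4, I5 (k = 5).
ΣVar(i) = 0.72 + 2.19 + 1.10 + 2.04 + 1.82 = 7.87
Var(T) = 7.87 + 2 × 7.03 = 21.93
α (item deleted) = (5/4)·(1 − 7.87/21.93) = 0.801

coefficient alpha = 0.801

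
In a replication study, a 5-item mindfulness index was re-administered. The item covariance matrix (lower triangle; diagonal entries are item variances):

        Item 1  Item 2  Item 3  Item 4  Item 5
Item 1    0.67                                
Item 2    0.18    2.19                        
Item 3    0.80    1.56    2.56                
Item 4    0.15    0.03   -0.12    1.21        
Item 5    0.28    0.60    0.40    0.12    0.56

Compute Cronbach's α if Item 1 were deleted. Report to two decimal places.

Remaining items: Item 2, Item 3, Item 4, Item 5 (k = 4).
Σσ²ᵢ = 2.19 + 2.56 + 1.21 + 0.56 = 6.52
σ²_T = 6.52 + 2 × 2.59 = 11.70
α (item deleted) = (4/3)·(1 − 6.52/11.70) = 0.59

α = 0.59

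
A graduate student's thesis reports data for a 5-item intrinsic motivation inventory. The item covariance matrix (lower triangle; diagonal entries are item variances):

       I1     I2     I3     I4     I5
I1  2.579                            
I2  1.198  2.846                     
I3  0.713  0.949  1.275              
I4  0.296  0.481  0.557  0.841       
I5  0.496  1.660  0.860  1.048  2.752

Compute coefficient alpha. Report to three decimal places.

Σσᵢ² = 2.579 + 2.846 + 1.275 + 0.841 + 2.752 = 10.293
Sum of off-diagonal covariances = 8.258
σ²_T = 10.293 + 2 × 8.258 = 26.809
α = (k/(k−1))·(1 − Σσᵢ²/σ²_T) = (5/4)·(1 − 10.293/26.809) = 0.770

coefficient alpha = 0.770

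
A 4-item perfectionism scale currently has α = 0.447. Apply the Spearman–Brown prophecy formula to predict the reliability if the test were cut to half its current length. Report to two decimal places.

Length factor m = 1/2
α' = m·α / (1 − (1−m)·α)
   = 1/2 × 0.447 / (1 − (1 − 1/2) × 0.447)
   = 0.2235 / 0.7765 = 0.29

predicted reliability = 0.29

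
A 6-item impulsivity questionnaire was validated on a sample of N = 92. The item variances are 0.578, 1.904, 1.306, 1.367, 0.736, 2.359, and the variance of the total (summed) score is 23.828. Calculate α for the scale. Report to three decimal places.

α = 0.785

ΣVar(i) = 0.578 + 1.904 + 1.306 + 1.367 + 0.736 + 2.359 = 8.250
α = (k/(k−1))·(1 − ΣVar(i)/total variance) = (6/5)·(1 − 8.250/23.828) = 0.785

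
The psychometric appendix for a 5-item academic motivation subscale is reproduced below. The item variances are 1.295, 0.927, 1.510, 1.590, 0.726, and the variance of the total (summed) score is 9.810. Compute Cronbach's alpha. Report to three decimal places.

Σσᵢ² = 1.295 + 0.927 + 1.510 + 1.590 + 0.726 = 6.048
α = (k/(k−1))·(1 − Σσᵢ²/σ²_T) = (5/4)·(1 − 6.048/9.810) = 0.479

Cronbach's alpha = 0.479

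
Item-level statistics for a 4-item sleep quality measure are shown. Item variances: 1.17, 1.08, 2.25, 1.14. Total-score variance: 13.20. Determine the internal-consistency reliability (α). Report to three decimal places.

α = 0.764

ΣVar(i) = 1.17 + 1.08 + 2.25 + 1.14 = 5.64
α = (k/(k−1))·(1 − ΣVar(i)/total variance) = (4/3)·(1 − 5.64/13.20) = 0.764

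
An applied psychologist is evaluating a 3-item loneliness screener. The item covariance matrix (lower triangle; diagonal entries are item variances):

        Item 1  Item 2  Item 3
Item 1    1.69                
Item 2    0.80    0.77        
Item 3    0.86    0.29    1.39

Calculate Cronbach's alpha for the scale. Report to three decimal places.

Cronbach's alpha = 0.755

Σσ²ᵢ = 1.69 + 0.77 + 1.39 = 3.85
Σ_{i<j} σ_ij = 1.95
σ²_total = 3.85 + 2 × 1.95 = 7.75
α = (k/(k−1))·(1 − Σσ²ᵢ/σ²_total) = (3/2)·(1 − 3.85/7.75) = 0.755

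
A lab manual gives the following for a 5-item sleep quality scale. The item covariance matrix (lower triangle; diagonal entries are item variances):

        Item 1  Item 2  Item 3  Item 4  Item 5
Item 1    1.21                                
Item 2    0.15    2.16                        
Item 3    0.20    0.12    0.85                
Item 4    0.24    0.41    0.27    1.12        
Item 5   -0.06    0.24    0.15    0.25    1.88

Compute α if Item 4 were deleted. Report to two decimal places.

α = 0.28

Remaining items: Item 1, Item 2, Item 3, Item 5 (k = 4).
sum of item variances = 1.21 + 2.16 + 0.85 + 1.88 = 6.10
σ²_T = 6.10 + 2 × 0.80 = 7.70
α (item deleted) = (4/3)·(1 − 6.10/7.70) = 0.28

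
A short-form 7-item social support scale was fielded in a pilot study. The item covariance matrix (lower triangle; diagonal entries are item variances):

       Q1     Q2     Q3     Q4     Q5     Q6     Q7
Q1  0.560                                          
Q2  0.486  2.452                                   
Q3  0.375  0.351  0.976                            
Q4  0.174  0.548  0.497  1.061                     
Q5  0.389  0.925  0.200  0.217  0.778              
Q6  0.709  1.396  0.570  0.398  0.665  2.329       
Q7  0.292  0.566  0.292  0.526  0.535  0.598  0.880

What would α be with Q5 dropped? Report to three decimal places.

α = 0.784

Remaining items: Q1, Q2, Q3, Q4, Q6, Q7 (k = 6).
sum of item variances = 0.560 + 2.452 + 0.976 + 1.061 + 2.329 + 0.880 = 8.258
σ²_T = 8.258 + 2 × 7.778 = 23.814
α (item deleted) = (6/5)·(1 − 8.258/23.814) = 0.784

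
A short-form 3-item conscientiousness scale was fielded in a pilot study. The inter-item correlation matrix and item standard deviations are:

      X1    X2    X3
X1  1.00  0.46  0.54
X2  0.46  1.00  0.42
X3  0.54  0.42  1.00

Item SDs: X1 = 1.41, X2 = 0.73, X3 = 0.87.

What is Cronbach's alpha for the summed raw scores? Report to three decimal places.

Σσ²ᵢ = 1.41² + 0.73² + 0.87² = 3.2779
Covariances σ_ij = r_ij · s_i · s_j:
  σ(X1,X2) = 0.46 × 1.41 × 0.73 = 0.4735
  σ(X1,X3) = 0.54 × 1.41 × 0.87 = 0.6624
  σ(X2,X3) = 0.42 × 0.73 × 0.87 = 0.2667
σ²_T = Σσ²ᵢ + 2·Σσ_ij = 3.2779 + 2 × 1.4026 = 6.0831
α = (3/2)·(1 − 3.2779/6.0831) = 0.692

α = 0.692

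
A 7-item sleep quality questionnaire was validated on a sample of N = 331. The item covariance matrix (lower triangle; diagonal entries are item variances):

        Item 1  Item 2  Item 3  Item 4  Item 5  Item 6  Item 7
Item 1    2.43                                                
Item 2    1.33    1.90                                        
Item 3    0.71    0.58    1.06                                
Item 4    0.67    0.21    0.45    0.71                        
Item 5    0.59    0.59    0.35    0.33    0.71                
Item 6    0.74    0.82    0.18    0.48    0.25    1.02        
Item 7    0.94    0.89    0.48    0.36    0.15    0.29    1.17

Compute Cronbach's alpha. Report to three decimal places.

Σσ²ᵢ = 2.43 + 1.90 + 1.06 + 0.71 + 0.71 + 1.02 + 1.17 = 9.00
Sum of off-diagonal covariances = 11.39
σ²_T = 9.00 + 2 × 11.39 = 31.78
α = (k/(k−1))·(1 − Σσ²ᵢ/σ²_T) = (7/6)·(1 − 9.00/31.78) = 0.836

Cronbach's alpha = 0.836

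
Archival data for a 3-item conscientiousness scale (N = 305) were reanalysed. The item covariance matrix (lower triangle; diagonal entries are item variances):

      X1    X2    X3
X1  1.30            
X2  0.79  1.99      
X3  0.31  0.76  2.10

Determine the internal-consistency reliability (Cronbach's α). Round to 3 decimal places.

Σσ²ᵢ = 1.30 + 1.99 + 2.10 = 5.39
Sum of the distinct covariances = 1.86
Var(T) = 5.39 + 2 × 1.86 = 9.11
α = (k/(k−1))·(1 − Σσ²ᵢ/Var(T)) = (3/2)·(1 − 5.39/9.11) = 0.613

Cronbach's α = 0.613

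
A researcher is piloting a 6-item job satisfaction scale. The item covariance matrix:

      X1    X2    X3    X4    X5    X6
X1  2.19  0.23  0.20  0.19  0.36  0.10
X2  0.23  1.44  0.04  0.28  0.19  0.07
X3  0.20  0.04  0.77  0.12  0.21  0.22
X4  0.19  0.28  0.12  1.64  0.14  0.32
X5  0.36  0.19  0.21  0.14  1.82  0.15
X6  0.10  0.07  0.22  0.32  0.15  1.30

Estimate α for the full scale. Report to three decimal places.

α = 0.457

sum of item variances = 2.19 + 1.44 + 0.77 + 1.64 + 1.82 + 1.30 = 9.16
Σ_{i<j} σ_ij = 2.82
σ²_total = 9.16 + 2 × 2.82 = 14.80
α = (k/(k−1))·(1 − sum of item variances/σ²_total) = (6/5)·(1 − 9.16/14.80) = 0.457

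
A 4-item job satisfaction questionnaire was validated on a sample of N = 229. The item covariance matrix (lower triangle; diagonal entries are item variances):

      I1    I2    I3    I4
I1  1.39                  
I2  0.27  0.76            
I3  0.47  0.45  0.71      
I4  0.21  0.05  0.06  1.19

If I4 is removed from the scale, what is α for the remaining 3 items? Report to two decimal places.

Remaining items: I1, I2, I3 (k = 3).
ΣVar(i) = 1.39 + 0.76 + 0.71 = 2.86
total variance = 2.86 + 2 × 1.19 = 5.24
α (item deleted) = (3/2)·(1 − 2.86/5.24) = 0.68

α = 0.68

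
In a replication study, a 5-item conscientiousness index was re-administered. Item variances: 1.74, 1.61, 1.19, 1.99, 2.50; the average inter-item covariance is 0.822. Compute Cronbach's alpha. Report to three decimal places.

ΣVar(i) = 1.74 + 1.61 + 1.19 + 1.99 + 2.50 = 9.03
Sum of the 10 distinct covariances = 10 × 0.822 = 8.220
Var(T) = ΣVar(i) + 2·Σcov = 9.03 + 2 × 8.220 = 25.470
α = (5/4)·(1 − 9.03/25.470) = 0.807

α = 0.807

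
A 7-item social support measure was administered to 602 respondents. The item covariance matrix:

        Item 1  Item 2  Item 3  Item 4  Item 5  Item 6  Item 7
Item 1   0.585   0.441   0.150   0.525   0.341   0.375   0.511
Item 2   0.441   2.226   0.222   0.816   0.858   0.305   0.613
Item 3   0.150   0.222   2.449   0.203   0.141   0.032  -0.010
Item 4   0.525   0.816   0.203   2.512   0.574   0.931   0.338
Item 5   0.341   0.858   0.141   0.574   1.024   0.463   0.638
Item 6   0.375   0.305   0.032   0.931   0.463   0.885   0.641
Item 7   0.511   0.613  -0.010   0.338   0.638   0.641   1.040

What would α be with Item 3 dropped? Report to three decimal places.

α = 0.803

Remaining items: Item 1, Item 2, Item 4, Item 5, Item 6, Item 7 (k = 6).
sum of item variances = 0.585 + 2.226 + 2.512 + 1.024 + 0.885 + 1.040 = 8.272
total variance = 8.272 + 2 × 8.370 = 25.012
α (item deleted) = (6/5)·(1 − 8.272/25.012) = 0.803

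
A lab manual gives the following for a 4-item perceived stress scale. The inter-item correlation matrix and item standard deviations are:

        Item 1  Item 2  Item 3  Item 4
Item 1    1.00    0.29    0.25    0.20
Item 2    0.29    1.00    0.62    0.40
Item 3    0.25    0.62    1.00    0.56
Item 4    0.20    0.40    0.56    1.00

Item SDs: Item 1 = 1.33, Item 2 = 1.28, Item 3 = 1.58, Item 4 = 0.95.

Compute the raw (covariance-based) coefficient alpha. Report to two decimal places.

α = 0.71

Σσ²ᵢ = 1.33² + 1.28² + 1.58² + 0.95² = 6.8062
Covariances σ_ij = r_ij · s_i · s_j:
  σ(Item 1,Item 2) = 0.29 × 1.33 × 1.28 = 0.4937
  σ(Item 1,Item 3) = 0.25 × 1.33 × 1.58 = 0.5254
  σ(Item 1,Item 4) = 0.20 × 1.33 × 0.95 = 0.2527
  σ(Item 2,Item 3) = 0.62 × 1.28 × 1.58 = 1.2539
  σ(Item 2,Item 4) = 0.40 × 1.28 × 0.95 = 0.4864
  σ(Item 3,Item 4) = 0.56 × 1.58 × 0.95 = 0.8406
σ²_T = Σσ²ᵢ + 2·Σσ_ij = 6.8062 + 2 × 3.8527 = 14.5116
α = (4/3)·(1 − 6.8062/14.5116) = 0.71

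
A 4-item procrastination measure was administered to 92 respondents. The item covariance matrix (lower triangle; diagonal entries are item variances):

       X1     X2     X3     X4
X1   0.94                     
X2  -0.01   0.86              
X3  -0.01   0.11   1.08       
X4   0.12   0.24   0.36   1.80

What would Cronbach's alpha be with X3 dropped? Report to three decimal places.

Cronbach's alpha = 0.244

Remaining items: X1, X2, X4 (k = 3).
ΣVar(i) = 0.94 + 0.86 + 1.80 = 3.60
Var(T) = 3.60 + 2 × 0.35 = 4.30
α (item deleted) = (3/2)·(1 − 3.60/4.30) = 0.244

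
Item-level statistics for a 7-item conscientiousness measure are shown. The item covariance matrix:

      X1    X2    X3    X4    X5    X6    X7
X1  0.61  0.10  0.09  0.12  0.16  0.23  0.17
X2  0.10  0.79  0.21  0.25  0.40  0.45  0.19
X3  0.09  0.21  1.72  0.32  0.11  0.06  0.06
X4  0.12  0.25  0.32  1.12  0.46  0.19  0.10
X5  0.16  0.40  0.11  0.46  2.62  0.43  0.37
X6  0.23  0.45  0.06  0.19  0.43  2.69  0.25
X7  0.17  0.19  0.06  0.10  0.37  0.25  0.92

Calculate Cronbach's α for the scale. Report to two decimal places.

α = 0.55

sum of item variances = 0.61 + 0.79 + 1.72 + 1.12 + 2.62 + 2.69 + 0.92 = 10.47
Sum of the distinct covariances = 4.72
total variance = 10.47 + 2 × 4.72 = 19.91
α = (k/(k−1))·(1 − sum of item variances/total variance) = (7/6)·(1 − 10.47/19.91) = 0.55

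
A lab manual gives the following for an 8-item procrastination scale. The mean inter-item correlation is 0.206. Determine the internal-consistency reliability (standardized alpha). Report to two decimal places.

α = 0.67

Standardized α = k·r̄ / (1 + (k−1)·r̄) = 8 × 0.206 / (1 + 7 × 0.206)
  = 1.6480 / 2.4420 = 0.67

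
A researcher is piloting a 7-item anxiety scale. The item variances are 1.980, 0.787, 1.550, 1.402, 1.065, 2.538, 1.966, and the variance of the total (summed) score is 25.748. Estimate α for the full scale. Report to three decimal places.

sum of item variances = 1.980 + 0.787 + 1.550 + 1.402 + 1.065 + 2.538 + 1.966 = 11.288
α = (k/(k−1))·(1 − sum of item variances/σ²_T) = (7/6)·(1 − 11.288/25.748) = 0.655

α = 0.655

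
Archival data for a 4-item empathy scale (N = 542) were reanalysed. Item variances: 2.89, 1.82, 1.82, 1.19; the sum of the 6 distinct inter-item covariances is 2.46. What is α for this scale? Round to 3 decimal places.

ΣVar(i) = 2.89 + 1.82 + 1.82 + 1.19 = 7.72
Sum of distinct covariances = 2.46
Var(T) = ΣVar(i) + 2·Σcov = 7.72 + 2 × 2.46 = 12.64
α = (4/3)·(1 − 7.72/12.64) = 0.519

α = 0.519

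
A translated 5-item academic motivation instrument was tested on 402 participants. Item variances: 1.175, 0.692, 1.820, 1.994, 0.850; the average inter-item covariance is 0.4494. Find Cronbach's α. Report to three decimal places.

α = 0.724

sum of item variances = 1.175 + 0.692 + 1.820 + 1.994 + 0.850 = 6.531
Sum of the 10 distinct covariances = 10 × 0.4494 = 4.4940
total variance = sum of item variances + 2·Σcov = 6.531 + 2 × 4.4940 = 15.5190
α = (5/4)·(1 − 6.531/15.5190) = 0.724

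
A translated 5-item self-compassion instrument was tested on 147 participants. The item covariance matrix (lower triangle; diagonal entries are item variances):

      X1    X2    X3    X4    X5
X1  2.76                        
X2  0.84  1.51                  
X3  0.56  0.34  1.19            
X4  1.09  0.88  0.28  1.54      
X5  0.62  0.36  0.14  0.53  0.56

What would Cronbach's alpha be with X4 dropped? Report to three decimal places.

Cronbach's alpha = 0.650

Remaining items: X1, X2, X3, X5 (k = 4).
sum of item variances = 2.76 + 1.51 + 1.19 + 0.56 = 6.02
σ²_T = 6.02 + 2 × 2.86 = 11.74
α (item deleted) = (4/3)·(1 − 6.02/11.74) = 0.650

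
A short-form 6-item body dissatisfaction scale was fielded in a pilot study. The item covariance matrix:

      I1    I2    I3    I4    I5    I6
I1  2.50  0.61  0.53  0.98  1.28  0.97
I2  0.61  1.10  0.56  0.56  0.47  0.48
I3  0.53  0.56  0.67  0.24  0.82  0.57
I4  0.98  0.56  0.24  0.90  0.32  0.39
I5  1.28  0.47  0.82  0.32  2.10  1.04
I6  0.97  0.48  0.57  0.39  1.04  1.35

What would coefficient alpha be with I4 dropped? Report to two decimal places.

Remaining items: I1, I2, I3, I5, I6 (k = 5).
sum of item variances = 2.50 + 1.10 + 0.67 + 2.10 + 1.35 = 7.72
Var(T) = 7.72 + 2 × 7.33 = 22.38
α (item deleted) = (5/4)·(1 − 7.72/22.38) = 0.82

α = 0.82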